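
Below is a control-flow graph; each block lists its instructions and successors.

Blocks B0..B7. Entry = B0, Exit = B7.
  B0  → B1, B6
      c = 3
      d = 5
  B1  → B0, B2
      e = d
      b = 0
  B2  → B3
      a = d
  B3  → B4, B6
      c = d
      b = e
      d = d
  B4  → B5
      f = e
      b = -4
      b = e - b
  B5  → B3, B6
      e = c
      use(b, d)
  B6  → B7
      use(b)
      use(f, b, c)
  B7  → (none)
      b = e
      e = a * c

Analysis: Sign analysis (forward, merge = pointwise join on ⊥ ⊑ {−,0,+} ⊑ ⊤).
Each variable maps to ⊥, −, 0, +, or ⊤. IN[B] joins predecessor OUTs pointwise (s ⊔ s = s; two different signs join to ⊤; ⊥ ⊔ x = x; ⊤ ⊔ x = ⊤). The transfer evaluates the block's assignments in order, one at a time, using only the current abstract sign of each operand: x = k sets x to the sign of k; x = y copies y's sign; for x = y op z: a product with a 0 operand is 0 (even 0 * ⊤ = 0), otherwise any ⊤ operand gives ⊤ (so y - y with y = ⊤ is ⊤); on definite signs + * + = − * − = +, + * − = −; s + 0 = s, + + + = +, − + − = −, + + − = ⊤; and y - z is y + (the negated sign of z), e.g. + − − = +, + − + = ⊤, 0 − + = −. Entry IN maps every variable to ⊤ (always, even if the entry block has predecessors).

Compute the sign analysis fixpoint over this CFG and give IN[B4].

Answer: {a: +, b: +, c: +, d: +, e: +, f: ⊤}

Working:
Per-block solution:
  B0:  IN=(all ⊤)  OUT={c:+, d:+; rest ⊤}
  B1:  IN={c:+, d:+; rest ⊤}  OUT={b:0, c:+, d:+, e:+; rest ⊤}
  B2:  IN={b:0, c:+, d:+, e:+; rest ⊤}  OUT={a:+, b:0, c:+, d:+, e:+; rest ⊤}
  B3:  IN={a:+, c:+, d:+, e:+; rest ⊤}  OUT={a:+, b:+, c:+, d:+, e:+; rest ⊤}
  B4:  IN={a:+, b:+, c:+, d:+, e:+; rest ⊤}  OUT={a:+, b:+, c:+, d:+, e:+, f:+; rest ⊤}
  B5:  IN={a:+, b:+, c:+, d:+, e:+, f:+; rest ⊤}  OUT={a:+, b:+, c:+, d:+, e:+, f:+; rest ⊤}
  B6:  IN={c:+, d:+; rest ⊤}  OUT={c:+, d:+; rest ⊤}
  B7:  IN={c:+, d:+; rest ⊤}  OUT={c:+, d:+; rest ⊤}

Merge at B4: IN[B4] = OUT[B3] = {a: +, b: +, c: +, d: +, e: +, f: ⊤}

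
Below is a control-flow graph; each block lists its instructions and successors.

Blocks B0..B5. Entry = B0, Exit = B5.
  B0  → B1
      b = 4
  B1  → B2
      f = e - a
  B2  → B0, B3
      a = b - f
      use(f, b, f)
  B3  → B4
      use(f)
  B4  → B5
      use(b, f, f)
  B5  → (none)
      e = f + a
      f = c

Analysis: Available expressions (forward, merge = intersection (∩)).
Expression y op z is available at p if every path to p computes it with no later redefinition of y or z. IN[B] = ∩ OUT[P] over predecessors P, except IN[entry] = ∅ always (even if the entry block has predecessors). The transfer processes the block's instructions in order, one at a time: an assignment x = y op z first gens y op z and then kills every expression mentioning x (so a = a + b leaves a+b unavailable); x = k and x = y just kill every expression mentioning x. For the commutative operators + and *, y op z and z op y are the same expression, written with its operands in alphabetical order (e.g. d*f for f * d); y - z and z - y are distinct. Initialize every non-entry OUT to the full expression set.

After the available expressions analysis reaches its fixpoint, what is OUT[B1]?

Converged values:
  B0:   IN={}   OUT={}
  B1:   IN={}   OUT={e-a}
  B2:   IN={e-a}   OUT={b-f}
  B3:   IN={b-f}   OUT={b-f}
  B4:   IN={b-f}   OUT={b-f}
  B5:   IN={b-f}   OUT={}

Merge at B1: IN[B1] = OUT[B0] = {}
Applying B1's transfer function to that IN value gives OUT[B1] (row B1 above).

Answer: {e-a}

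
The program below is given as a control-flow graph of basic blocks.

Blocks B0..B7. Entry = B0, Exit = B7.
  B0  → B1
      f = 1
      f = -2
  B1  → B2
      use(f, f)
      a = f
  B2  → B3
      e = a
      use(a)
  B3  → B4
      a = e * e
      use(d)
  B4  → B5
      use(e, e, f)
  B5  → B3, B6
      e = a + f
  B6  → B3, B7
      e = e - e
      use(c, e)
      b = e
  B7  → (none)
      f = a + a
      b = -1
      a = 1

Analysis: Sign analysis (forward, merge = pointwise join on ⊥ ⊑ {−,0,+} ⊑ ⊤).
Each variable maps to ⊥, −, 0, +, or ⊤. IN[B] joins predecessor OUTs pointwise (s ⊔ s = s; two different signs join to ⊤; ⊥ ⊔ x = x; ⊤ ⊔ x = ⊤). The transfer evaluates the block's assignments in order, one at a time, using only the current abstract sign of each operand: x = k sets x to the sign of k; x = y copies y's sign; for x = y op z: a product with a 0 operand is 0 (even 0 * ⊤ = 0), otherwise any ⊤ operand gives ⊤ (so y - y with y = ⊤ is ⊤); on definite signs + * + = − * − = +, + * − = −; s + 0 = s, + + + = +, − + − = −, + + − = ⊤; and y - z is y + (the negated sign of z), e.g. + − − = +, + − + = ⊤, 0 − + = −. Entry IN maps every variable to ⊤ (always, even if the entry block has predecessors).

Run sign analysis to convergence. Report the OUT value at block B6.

Answer: {a: ⊤, b: ⊤, c: ⊤, d: ⊤, e: ⊤, f: -}

Derivation:
Fixpoint table:
  B0:  IN=(all ⊤)  OUT={f:-; rest ⊤}
  B1:  IN={f:-; rest ⊤}  OUT={a:-, f:-; rest ⊤}
  B2:  IN={a:-, f:-; rest ⊤}  OUT={a:-, e:-, f:-; rest ⊤}
  B3:  IN={f:-; rest ⊤}  OUT={f:-; rest ⊤}
  B4:  IN={f:-; rest ⊤}  OUT={f:-; rest ⊤}
  B5:  IN={f:-; rest ⊤}  OUT={f:-; rest ⊤}
  B6:  IN={f:-; rest ⊤}  OUT={f:-; rest ⊤}
  B7:  IN={f:-; rest ⊤}  OUT={a:+, b:-; rest ⊤}

Merge at B6: IN[B6] = OUT[B5] = {a: ⊤, b: ⊤, c: ⊤, d: ⊤, e: ⊤, f: -}
Applying B6's transfer function to that IN value gives OUT[B6] (row B6 above).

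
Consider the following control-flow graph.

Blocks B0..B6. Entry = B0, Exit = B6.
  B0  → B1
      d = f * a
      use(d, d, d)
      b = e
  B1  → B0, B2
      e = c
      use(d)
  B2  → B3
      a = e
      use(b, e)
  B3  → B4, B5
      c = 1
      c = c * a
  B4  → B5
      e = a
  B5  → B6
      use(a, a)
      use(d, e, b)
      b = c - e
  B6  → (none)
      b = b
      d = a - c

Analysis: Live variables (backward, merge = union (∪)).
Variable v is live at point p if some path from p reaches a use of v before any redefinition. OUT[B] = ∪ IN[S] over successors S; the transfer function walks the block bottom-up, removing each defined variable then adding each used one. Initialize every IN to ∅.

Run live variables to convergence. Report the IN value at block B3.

Answer: {a, b, d, e}

Working:
Converged values:
  B0:   IN={a, c, e, f}   OUT={a, b, c, d, f}
  B1:   IN={a, b, c, d, f}   OUT={a, b, c, d, e, f}
  B2:   IN={b, d, e}   OUT={a, b, d, e}
  B3:   IN={a, b, d, e}   OUT={a, b, c, d, e}
  B4:   IN={a, b, c, d}   OUT={a, b, c, d, e}
  B5:   IN={a, b, c, d, e}   OUT={a, b, c}
  B6:   IN={a, b, c}   OUT={}

Merge at B3: OUT[B3] = IN[B4] ⊔ IN[B5] = {a, b, c, d, e}
Applying B3's transfer function to that OUT value gives IN[B3] (row B3 above).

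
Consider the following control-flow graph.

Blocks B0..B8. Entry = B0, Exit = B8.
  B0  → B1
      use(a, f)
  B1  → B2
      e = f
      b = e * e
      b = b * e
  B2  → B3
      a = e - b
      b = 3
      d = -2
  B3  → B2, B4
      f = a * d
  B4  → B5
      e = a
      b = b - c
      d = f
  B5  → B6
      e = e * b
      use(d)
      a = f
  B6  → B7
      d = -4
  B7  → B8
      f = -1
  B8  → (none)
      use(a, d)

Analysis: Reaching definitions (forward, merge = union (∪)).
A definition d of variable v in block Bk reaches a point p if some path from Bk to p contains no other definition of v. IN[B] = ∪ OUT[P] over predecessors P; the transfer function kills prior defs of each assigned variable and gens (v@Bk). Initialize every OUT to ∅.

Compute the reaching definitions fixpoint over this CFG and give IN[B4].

Converged values:
  B0:   IN={}   OUT={}
  B1:   IN={}   OUT={b@B1, e@B1}
  B2:   IN={a@B2, b@B1, b@B2, d@B2, e@B1, f@B3}   OUT={a@B2, b@B2, d@B2, e@B1, f@B3}
  B3:   IN={a@B2, b@B2, d@B2, e@B1, f@B3}   OUT={a@B2, b@B2, d@B2, e@B1, f@B3}
  B4:   IN={a@B2, b@B2, d@B2, e@B1, f@B3}   OUT={a@B2, b@B4, d@B4, e@B4, f@B3}
  B5:   IN={a@B2, b@B4, d@B4, e@B4, f@B3}   OUT={a@B5, b@B4, d@B4, e@B5, f@B3}
  B6:   IN={a@B5, b@B4, d@B4, e@B5, f@B3}   OUT={a@B5, b@B4, d@B6, e@B5, f@B3}
  B7:   IN={a@B5, b@B4, d@B6, e@B5, f@B3}   OUT={a@B5, b@B4, d@B6, e@B5, f@B7}
  B8:   IN={a@B5, b@B4, d@B6, e@B5, f@B7}   OUT={a@B5, b@B4, d@B6, e@B5, f@B7}

Merge at B4: IN[B4] = OUT[B3] = {a@B2, b@B2, d@B2, e@B1, f@B3}

Answer: {a@B2, b@B2, d@B2, e@B1, f@B3}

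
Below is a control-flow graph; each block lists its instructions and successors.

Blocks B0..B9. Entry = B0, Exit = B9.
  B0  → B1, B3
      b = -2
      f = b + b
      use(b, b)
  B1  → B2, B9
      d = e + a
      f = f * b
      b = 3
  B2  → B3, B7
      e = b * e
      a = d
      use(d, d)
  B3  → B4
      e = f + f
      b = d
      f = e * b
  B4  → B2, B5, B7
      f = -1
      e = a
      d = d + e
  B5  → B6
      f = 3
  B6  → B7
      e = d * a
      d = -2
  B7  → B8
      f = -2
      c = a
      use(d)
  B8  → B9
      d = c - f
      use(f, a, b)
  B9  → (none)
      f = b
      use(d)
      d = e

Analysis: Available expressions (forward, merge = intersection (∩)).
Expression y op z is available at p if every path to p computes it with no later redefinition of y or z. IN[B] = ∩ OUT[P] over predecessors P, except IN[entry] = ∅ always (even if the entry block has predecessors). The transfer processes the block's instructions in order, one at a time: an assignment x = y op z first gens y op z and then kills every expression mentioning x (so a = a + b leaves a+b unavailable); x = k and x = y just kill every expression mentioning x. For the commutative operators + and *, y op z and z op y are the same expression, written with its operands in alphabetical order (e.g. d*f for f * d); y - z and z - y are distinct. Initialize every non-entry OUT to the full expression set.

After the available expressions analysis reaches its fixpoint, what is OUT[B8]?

Answer: {c-f}

Trace:
Fixpoint table:
  B0: | IN={} | OUT={b+b}
  B1: | IN={b+b} | OUT={a+e}
  B2: | IN={} | OUT={}
  B3: | IN={} | OUT={b*e}
  B4: | IN={b*e} | OUT={}
  B5: | IN={} | OUT={}
  B6: | IN={} | OUT={}
  B7: | IN={} | OUT={}
  B8: | IN={} | OUT={c-f}
  B9: | IN={} | OUT={}

Merge at B8: IN[B8] = OUT[B7] = {}
Applying B8's transfer function to that IN value gives OUT[B8] (row B8 above).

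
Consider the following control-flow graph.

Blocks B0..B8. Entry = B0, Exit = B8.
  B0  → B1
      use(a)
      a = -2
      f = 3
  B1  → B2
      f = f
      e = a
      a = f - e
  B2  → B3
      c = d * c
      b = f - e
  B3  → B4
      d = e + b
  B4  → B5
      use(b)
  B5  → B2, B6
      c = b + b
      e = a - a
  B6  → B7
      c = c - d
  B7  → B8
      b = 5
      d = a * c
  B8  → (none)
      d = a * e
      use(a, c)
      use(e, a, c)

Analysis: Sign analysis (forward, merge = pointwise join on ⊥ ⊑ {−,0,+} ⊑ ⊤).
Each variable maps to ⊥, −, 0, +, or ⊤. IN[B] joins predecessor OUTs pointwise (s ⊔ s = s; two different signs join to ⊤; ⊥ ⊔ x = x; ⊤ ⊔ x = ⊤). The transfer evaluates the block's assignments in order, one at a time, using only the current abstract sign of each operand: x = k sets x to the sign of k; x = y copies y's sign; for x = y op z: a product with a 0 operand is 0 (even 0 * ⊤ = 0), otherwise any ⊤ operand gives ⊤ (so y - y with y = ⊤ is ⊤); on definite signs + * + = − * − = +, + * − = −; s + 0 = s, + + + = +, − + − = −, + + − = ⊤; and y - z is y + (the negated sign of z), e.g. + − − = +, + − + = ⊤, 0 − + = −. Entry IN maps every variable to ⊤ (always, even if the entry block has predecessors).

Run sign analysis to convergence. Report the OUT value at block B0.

Answer: {a: -, b: ⊤, c: ⊤, d: ⊤, e: ⊤, f: +}

Trace:
Converged values:
  B0:   IN=(all ⊤)   OUT={a:-, f:+; rest ⊤}
  B1:   IN={a:-, f:+; rest ⊤}   OUT={a:+, e:-, f:+; rest ⊤}
  B2:   IN={a:+, f:+; rest ⊤}   OUT={a:+, f:+; rest ⊤}
  B3:   IN={a:+, f:+; rest ⊤}   OUT={a:+, f:+; rest ⊤}
  B4:   IN={a:+, f:+; rest ⊤}   OUT={a:+, f:+; rest ⊤}
  B5:   IN={a:+, f:+; rest ⊤}   OUT={a:+, f:+; rest ⊤}
  B6:   IN={a:+, f:+; rest ⊤}   OUT={a:+, f:+; rest ⊤}
  B7:   IN={a:+, f:+; rest ⊤}   OUT={a:+, b:+, f:+; rest ⊤}
  B8:   IN={a:+, b:+, f:+; rest ⊤}   OUT={a:+, b:+, f:+; rest ⊤}

B0 is the boundary node: IN[B0] = {a: ⊤, b: ⊤, c: ⊤, d: ⊤, e: ⊤, f: ⊤}
Applying B0's transfer function to that IN value gives OUT[B0] (row B0 above).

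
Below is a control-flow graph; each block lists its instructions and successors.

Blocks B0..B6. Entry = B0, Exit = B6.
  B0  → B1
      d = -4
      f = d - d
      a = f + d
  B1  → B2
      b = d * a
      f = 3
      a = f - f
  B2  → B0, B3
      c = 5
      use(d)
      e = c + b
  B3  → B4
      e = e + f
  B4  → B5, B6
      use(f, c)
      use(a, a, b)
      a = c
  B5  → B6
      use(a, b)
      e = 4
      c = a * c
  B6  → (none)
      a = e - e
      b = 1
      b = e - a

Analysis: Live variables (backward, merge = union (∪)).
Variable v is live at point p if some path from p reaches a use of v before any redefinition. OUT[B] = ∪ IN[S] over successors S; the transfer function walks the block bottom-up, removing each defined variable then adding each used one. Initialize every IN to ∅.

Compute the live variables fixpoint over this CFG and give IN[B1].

Per-block solution:
  B0:   IN={}   OUT={a, d}
  B1:   IN={a, d}   OUT={a, b, d, f}
  B2:   IN={a, b, d, f}   OUT={a, b, c, e, f}
  B3:   IN={a, b, c, e, f}   OUT={a, b, c, e, f}
  B4:   IN={a, b, c, e, f}   OUT={a, b, c, e}
  B5:   IN={a, b, c}   OUT={e}
  B6:   IN={e}   OUT={}

Merge at B1: OUT[B1] = IN[B2] = {a, b, d, f}
Applying B1's transfer function to that OUT value gives IN[B1] (row B1 above).

Answer: {a, d}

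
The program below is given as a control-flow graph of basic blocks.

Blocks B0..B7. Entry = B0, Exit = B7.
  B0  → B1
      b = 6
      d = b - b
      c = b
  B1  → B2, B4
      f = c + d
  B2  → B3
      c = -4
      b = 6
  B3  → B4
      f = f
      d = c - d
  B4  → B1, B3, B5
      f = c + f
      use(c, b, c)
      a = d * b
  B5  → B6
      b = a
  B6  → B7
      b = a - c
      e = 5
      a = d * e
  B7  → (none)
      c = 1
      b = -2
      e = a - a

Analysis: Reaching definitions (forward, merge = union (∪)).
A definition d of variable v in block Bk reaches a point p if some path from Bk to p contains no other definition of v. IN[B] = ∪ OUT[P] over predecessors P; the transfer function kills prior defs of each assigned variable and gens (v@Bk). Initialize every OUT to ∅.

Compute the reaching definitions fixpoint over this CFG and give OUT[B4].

Converged values:
  B0: | IN={} | OUT={b@B0, c@B0, d@B0}
  B1: | IN={a@B4, b@B0, b@B2, c@B0, c@B2, d@B0, d@B3, f@B4} | OUT={a@B4, b@B0, b@B2, c@B0, c@B2, d@B0, d@B3, f@B1}
  B2: | IN={a@B4, b@B0, b@B2, c@B0, c@B2, d@B0, d@B3, f@B1} | OUT={a@B4, b@B2, c@B2, d@B0, d@B3, f@B1}
  B3: | IN={a@B4, b@B0, b@B2, c@B0, c@B2, d@B0, d@B3, f@B1, f@B4} | OUT={a@B4, b@B0, b@B2, c@B0, c@B2, d@B3, f@B3}
  B4: | IN={a@B4, b@B0, b@B2, c@B0, c@B2, d@B0, d@B3, f@B1, f@B3} | OUT={a@B4, b@B0, b@B2, c@B0, c@B2, d@B0, d@B3, f@B4}
  B5: | IN={a@B4, b@B0, b@B2, c@B0, c@B2, d@B0, d@B3, f@B4} | OUT={a@B4, b@B5, c@B0, c@B2, d@B0, d@B3, f@B4}
  B6: | IN={a@B4, b@B5, c@B0, c@B2, d@B0, d@B3, f@B4} | OUT={a@B6, b@B6, c@B0, c@B2, d@B0, d@B3, e@B6, f@B4}
  B7: | IN={a@B6, b@B6, c@B0, c@B2, d@B0, d@B3, e@B6, f@B4} | OUT={a@B6, b@B7, c@B7, d@B0, d@B3, e@B7, f@B4}

Merge at B4: IN[B4] = OUT[B1] ⊔ OUT[B3] = {a@B4, b@B0, b@B2, c@B0, c@B2, d@B0, d@B3, f@B1, f@B3}
Applying B4's transfer function to that IN value gives OUT[B4] (row B4 above).

Answer: {a@B4, b@B0, b@B2, c@B0, c@B2, d@B0, d@B3, f@B4}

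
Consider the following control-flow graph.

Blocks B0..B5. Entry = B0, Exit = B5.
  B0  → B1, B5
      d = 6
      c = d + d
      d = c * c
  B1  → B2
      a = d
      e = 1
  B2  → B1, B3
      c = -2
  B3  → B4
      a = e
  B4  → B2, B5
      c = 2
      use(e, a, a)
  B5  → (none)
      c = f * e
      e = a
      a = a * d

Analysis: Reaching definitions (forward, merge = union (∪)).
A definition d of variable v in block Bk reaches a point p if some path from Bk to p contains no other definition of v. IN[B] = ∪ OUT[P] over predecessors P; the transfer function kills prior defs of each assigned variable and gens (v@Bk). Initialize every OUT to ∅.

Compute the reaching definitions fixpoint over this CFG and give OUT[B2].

Answer: {a@B1, a@B3, c@B2, d@B0, e@B1}

Working:
Per-block solution:
  B0:  IN={}  OUT={c@B0, d@B0}
  B1:  IN={a@B1, a@B3, c@B0, c@B2, d@B0, e@B1}  OUT={a@B1, c@B0, c@B2, d@B0, e@B1}
  B2:  IN={a@B1, a@B3, c@B0, c@B2, c@B4, d@B0, e@B1}  OUT={a@B1, a@B3, c@B2, d@B0, e@B1}
  B3:  IN={a@B1, a@B3, c@B2, d@B0, e@B1}  OUT={a@B3, c@B2, d@B0, e@B1}
  B4:  IN={a@B3, c@B2, d@B0, e@B1}  OUT={a@B3, c@B4, d@B0, e@B1}
  B5:  IN={a@B3, c@B0, c@B4, d@B0, e@B1}  OUT={a@B5, c@B5, d@B0, e@B5}

Merge at B2: IN[B2] = OUT[B1] ⊔ OUT[B4] = {a@B1, a@B3, c@B0, c@B2, c@B4, d@B0, e@B1}
Applying B2's transfer function to that IN value gives OUT[B2] (row B2 above).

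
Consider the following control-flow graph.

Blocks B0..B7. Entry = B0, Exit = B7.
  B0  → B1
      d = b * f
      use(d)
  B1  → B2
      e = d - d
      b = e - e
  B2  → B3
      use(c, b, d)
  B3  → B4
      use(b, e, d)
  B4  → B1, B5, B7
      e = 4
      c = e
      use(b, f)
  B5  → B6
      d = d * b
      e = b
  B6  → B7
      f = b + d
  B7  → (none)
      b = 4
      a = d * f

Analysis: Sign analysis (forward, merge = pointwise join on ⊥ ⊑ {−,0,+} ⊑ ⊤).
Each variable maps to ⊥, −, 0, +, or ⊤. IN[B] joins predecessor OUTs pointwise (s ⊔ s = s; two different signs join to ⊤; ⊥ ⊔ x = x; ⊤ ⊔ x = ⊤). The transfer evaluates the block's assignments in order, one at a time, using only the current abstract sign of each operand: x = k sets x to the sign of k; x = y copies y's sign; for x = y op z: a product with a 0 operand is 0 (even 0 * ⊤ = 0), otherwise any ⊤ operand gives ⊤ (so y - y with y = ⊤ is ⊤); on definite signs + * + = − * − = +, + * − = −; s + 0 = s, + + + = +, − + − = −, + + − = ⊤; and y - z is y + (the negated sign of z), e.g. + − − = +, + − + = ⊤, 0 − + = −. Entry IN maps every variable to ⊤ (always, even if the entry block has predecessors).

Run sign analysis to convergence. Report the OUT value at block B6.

Answer: {a: ⊤, b: ⊤, c: +, d: ⊤, e: ⊤, f: ⊤}

Working:
Per-block solution:
  B0:   IN=(all ⊤)   OUT=(all ⊤)
  B1:   IN=(all ⊤)   OUT=(all ⊤)
  B2:   IN=(all ⊤)   OUT=(all ⊤)
  B3:   IN=(all ⊤)   OUT=(all ⊤)
  B4:   IN=(all ⊤)   OUT={c:+, e:+; rest ⊤}
  B5:   IN={c:+, e:+; rest ⊤}   OUT={c:+; rest ⊤}
  B6:   IN={c:+; rest ⊤}   OUT={c:+; rest ⊤}
  B7:   IN={c:+; rest ⊤}   OUT={b:+, c:+; rest ⊤}

Merge at B6: IN[B6] = OUT[B5] = {a: ⊤, b: ⊤, c: +, d: ⊤, e: ⊤, f: ⊤}
Applying B6's transfer function to that IN value gives OUT[B6] (row B6 above).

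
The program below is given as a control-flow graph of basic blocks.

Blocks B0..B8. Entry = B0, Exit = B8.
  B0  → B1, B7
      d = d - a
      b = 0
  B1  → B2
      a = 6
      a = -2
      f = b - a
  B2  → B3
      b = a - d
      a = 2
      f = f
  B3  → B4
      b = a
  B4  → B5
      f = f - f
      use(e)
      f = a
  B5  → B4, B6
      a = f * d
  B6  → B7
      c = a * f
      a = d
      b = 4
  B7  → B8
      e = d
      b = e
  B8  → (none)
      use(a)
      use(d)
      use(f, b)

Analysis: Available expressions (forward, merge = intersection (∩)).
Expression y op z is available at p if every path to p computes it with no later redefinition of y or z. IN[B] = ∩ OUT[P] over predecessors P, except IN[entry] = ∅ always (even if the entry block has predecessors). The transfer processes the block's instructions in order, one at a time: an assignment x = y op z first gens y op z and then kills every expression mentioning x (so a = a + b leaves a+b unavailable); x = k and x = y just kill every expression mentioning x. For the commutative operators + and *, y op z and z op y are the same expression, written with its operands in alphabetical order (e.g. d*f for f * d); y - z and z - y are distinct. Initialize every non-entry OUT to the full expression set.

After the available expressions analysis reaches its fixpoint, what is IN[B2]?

Converged values:
  B0:  IN={}  OUT={}
  B1:  IN={}  OUT={b-a}
  B2:  IN={b-a}  OUT={}
  B3:  IN={}  OUT={}
  B4:  IN={}  OUT={}
  B5:  IN={}  OUT={d*f}
  B6:  IN={d*f}  OUT={d*f}
  B7:  IN={}  OUT={}
  B8:  IN={}  OUT={}

Merge at B2: IN[B2] = OUT[B1] = {b-a}

Answer: {b-a}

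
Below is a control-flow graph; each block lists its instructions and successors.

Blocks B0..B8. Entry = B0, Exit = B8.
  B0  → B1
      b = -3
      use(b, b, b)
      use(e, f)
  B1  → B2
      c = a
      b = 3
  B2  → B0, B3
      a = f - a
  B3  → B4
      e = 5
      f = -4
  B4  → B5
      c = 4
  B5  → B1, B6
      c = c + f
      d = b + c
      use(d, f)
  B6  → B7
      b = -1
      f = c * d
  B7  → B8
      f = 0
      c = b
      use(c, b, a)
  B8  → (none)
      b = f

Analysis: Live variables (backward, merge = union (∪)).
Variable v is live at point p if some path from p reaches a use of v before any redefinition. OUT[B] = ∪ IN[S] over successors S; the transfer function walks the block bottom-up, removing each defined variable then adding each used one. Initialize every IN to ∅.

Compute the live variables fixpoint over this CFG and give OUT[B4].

Fixpoint table:
  B0:   IN={a, e, f}   OUT={a, e, f}
  B1:   IN={a, e, f}   OUT={a, b, e, f}
  B2:   IN={a, b, e, f}   OUT={a, b, e, f}
  B3:   IN={a, b}   OUT={a, b, e, f}
  B4:   IN={a, b, e, f}   OUT={a, b, c, e, f}
  B5:   IN={a, b, c, e, f}   OUT={a, c, d, e, f}
  B6:   IN={a, c, d}   OUT={a, b}
  B7:   IN={a, b}   OUT={f}
  B8:   IN={f}   OUT={}

Merge at B4: OUT[B4] = IN[B5] = {a, b, c, e, f}

Answer: {a, b, c, e, f}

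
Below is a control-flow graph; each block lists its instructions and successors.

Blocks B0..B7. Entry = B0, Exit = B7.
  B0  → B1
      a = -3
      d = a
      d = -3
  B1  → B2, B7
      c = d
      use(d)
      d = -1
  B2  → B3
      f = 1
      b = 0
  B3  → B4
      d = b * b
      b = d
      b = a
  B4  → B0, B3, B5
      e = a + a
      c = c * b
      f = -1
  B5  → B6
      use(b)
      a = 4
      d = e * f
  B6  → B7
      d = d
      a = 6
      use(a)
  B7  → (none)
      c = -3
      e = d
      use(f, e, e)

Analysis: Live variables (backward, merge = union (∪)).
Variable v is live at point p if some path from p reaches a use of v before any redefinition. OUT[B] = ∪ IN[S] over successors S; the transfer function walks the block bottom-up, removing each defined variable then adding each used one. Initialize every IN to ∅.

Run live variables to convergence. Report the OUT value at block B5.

Fixpoint table:
  B0:  IN={f}  OUT={a, d, f}
  B1:  IN={a, d, f}  OUT={a, c, d, f}
  B2:  IN={a, c}  OUT={a, b, c}
  B3:  IN={a, b, c}  OUT={a, b, c}
  B4:  IN={a, b, c}  OUT={a, b, c, e, f}
  B5:  IN={b, e, f}  OUT={d, f}
  B6:  IN={d, f}  OUT={d, f}
  B7:  IN={d, f}  OUT={}

Merge at B5: OUT[B5] = IN[B6] = {d, f}

Answer: {d, f}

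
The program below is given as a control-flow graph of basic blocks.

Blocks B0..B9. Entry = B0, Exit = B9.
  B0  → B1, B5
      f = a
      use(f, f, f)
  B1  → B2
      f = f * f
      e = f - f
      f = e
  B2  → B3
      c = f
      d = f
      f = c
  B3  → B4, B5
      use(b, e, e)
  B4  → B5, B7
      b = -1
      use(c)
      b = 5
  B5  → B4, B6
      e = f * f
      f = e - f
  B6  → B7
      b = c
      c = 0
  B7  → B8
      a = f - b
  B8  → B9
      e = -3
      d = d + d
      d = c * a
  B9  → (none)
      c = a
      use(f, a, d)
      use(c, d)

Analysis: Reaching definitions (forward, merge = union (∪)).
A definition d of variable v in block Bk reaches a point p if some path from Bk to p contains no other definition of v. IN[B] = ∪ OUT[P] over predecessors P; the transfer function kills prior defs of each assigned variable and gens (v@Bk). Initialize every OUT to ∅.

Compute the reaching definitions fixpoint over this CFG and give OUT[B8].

Per-block solution:
  B0: | IN={} | OUT={f@B0}
  B1: | IN={f@B0} | OUT={e@B1, f@B1}
  B2: | IN={e@B1, f@B1} | OUT={c@B2, d@B2, e@B1, f@B2}
  B3: | IN={c@B2, d@B2, e@B1, f@B2} | OUT={c@B2, d@B2, e@B1, f@B2}
  B4: | IN={b@B4, c@B2, d@B2, e@B1, e@B5, f@B2, f@B5} | OUT={b@B4, c@B2, d@B2, e@B1, e@B5, f@B2, f@B5}
  B5: | IN={b@B4, c@B2, d@B2, e@B1, e@B5, f@B0, f@B2, f@B5} | OUT={b@B4, c@B2, d@B2, e@B5, f@B5}
  B6: | IN={b@B4, c@B2, d@B2, e@B5, f@B5} | OUT={b@B6, c@B6, d@B2, e@B5, f@B5}
  B7: | IN={b@B4, b@B6, c@B2, c@B6, d@B2, e@B1, e@B5, f@B2, f@B5} | OUT={a@B7, b@B4, b@B6, c@B2, c@B6, d@B2, e@B1, e@B5, f@B2, f@B5}
  B8: | IN={a@B7, b@B4, b@B6, c@B2, c@B6, d@B2, e@B1, e@B5, f@B2, f@B5} | OUT={a@B7, b@B4, b@B6, c@B2, c@B6, d@B8, e@B8, f@B2, f@B5}
  B9: | IN={a@B7, b@B4, b@B6, c@B2, c@B6, d@B8, e@B8, f@B2, f@B5} | OUT={a@B7, b@B4, b@B6, c@B9, d@B8, e@B8, f@B2, f@B5}

Merge at B8: IN[B8] = OUT[B7] = {a@B7, b@B4, b@B6, c@B2, c@B6, d@B2, e@B1, e@B5, f@B2, f@B5}
Applying B8's transfer function to that IN value gives OUT[B8] (row B8 above).

Answer: {a@B7, b@B4, b@B6, c@B2, c@B6, d@B8, e@B8, f@B2, f@B5}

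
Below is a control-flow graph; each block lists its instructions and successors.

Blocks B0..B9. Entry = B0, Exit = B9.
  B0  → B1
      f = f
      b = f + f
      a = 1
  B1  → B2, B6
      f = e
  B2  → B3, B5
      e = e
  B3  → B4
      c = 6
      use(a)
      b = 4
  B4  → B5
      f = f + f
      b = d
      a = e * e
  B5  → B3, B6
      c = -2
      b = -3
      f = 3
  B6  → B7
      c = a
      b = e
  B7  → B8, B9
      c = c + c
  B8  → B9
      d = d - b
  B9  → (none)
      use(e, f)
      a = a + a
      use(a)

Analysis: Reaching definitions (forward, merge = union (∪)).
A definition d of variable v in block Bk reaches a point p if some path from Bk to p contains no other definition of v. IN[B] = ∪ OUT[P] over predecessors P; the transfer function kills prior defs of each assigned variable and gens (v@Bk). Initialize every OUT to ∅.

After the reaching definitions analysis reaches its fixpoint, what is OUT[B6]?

Converged values:
  B0:   IN={}   OUT={a@B0, b@B0, f@B0}
  B1:   IN={a@B0, b@B0, f@B0}   OUT={a@B0, b@B0, f@B1}
  B2:   IN={a@B0, b@B0, f@B1}   OUT={a@B0, b@B0, e@B2, f@B1}
  B3:   IN={a@B0, a@B4, b@B0, b@B5, c@B5, e@B2, f@B1, f@B5}   OUT={a@B0, a@B4, b@B3, c@B3, e@B2, f@B1, f@B5}
  B4:   IN={a@B0, a@B4, b@B3, c@B3, e@B2, f@B1, f@B5}   OUT={a@B4, b@B4, c@B3, e@B2, f@B4}
  B5:   IN={a@B0, a@B4, b@B0, b@B4, c@B3, e@B2, f@B1, f@B4}   OUT={a@B0, a@B4, b@B5, c@B5, e@B2, f@B5}
  B6:   IN={a@B0, a@B4, b@B0, b@B5, c@B5, e@B2, f@B1, f@B5}   OUT={a@B0, a@B4, b@B6, c@B6, e@B2, f@B1, f@B5}
  B7:   IN={a@B0, a@B4, b@B6, c@B6, e@B2, f@B1, f@B5}   OUT={a@B0, a@B4, b@B6, c@B7, e@B2, f@B1, f@B5}
  B8:   IN={a@B0, a@B4, b@B6, c@B7, e@B2, f@B1, f@B5}   OUT={a@B0, a@B4, b@B6, c@B7, d@B8, e@B2, f@B1, f@B5}
  B9:   IN={a@B0, a@B4, b@B6, c@B7, d@B8, e@B2, f@B1, f@B5}   OUT={a@B9, b@B6, c@B7, d@B8, e@B2, f@B1, f@B5}

Merge at B6: IN[B6] = OUT[B1] ⊔ OUT[B5] = {a@B0, a@B4, b@B0, b@B5, c@B5, e@B2, f@B1, f@B5}
Applying B6's transfer function to that IN value gives OUT[B6] (row B6 above).

Answer: {a@B0, a@B4, b@B6, c@B6, e@B2, f@B1, f@B5}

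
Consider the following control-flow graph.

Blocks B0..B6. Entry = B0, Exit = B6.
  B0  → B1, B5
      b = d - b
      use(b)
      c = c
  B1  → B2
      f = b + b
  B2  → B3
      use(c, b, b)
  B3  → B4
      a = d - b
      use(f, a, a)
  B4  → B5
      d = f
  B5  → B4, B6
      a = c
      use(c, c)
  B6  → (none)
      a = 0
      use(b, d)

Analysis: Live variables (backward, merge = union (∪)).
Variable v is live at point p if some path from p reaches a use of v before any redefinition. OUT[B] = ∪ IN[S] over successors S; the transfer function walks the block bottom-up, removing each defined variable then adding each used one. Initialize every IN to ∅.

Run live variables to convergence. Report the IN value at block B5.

Answer: {b, c, d, f}

Working:
Converged values:
  B0:  IN={b, c, d, f}  OUT={b, c, d, f}
  B1:  IN={b, c, d}  OUT={b, c, d, f}
  B2:  IN={b, c, d, f}  OUT={b, c, d, f}
  B3:  IN={b, c, d, f}  OUT={b, c, f}
  B4:  IN={b, c, f}  OUT={b, c, d, f}
  B5:  IN={b, c, d, f}  OUT={b, c, d, f}
  B6:  IN={b, d}  OUT={}

Merge at B5: OUT[B5] = IN[B4] ⊔ IN[B6] = {b, c, d, f}
Applying B5's transfer function to that OUT value gives IN[B5] (row B5 above).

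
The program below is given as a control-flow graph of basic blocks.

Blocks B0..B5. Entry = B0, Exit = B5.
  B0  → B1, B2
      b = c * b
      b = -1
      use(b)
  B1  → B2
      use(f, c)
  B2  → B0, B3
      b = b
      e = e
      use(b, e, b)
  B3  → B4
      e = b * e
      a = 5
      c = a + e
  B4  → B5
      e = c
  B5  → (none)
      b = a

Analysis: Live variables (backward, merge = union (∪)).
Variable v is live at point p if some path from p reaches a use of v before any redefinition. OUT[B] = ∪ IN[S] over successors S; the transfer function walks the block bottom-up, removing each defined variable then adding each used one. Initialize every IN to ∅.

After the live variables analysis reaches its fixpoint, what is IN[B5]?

Per-block solution:
  B0: | IN={b, c, e, f} | OUT={b, c, e, f}
  B1: | IN={b, c, e, f} | OUT={b, c, e, f}
  B2: | IN={b, c, e, f} | OUT={b, c, e, f}
  B3: | IN={b, e} | OUT={a, c}
  B4: | IN={a, c} | OUT={a}
  B5: | IN={a} | OUT={}

B5 is the boundary node: OUT[B5] = {}
Applying B5's transfer function to that OUT value gives IN[B5] (row B5 above).

Answer: {a}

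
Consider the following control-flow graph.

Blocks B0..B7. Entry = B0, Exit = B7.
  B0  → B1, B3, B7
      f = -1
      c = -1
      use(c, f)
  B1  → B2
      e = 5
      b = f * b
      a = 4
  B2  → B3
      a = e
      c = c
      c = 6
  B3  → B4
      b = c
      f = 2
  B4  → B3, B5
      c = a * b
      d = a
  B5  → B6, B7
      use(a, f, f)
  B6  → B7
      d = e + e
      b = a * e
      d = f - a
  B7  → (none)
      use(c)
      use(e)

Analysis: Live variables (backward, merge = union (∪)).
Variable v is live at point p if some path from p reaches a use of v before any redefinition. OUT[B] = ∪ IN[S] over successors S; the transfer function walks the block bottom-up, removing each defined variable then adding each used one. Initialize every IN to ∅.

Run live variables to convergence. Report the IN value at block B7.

Answer: {c, e}

Trace:
Per-block solution:
  B0:  IN={a, b, e}  OUT={a, b, c, e, f}
  B1:  IN={b, c, f}  OUT={c, e}
  B2:  IN={c, e}  OUT={a, c, e}
  B3:  IN={a, c, e}  OUT={a, b, e, f}
  B4:  IN={a, b, e, f}  OUT={a, c, e, f}
  B5:  IN={a, c, e, f}  OUT={a, c, e, f}
  B6:  IN={a, c, e, f}  OUT={c, e}
  B7:  IN={c, e}  OUT={}

B7 is the boundary node: OUT[B7] = {}
Applying B7's transfer function to that OUT value gives IN[B7] (row B7 above).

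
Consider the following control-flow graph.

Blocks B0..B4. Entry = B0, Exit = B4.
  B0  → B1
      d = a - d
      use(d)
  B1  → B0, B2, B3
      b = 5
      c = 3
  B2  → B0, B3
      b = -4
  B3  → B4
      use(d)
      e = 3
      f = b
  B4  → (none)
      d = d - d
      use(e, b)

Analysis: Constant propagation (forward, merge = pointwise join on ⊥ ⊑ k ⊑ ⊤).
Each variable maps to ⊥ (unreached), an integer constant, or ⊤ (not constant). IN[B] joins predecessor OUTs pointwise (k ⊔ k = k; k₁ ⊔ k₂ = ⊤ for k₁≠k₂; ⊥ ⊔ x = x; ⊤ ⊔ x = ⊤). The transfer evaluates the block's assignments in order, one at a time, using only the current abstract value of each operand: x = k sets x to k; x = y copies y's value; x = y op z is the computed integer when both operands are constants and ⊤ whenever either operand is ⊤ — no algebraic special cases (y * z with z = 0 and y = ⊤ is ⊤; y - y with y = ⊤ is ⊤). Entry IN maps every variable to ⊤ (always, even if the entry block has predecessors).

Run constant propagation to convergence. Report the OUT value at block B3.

Answer: {a: ⊤, b: ⊤, c: 3, d: ⊤, e: 3, f: ⊤}

Working:
Per-block solution:
  B0:  IN=(all ⊤)  OUT=(all ⊤)
  B1:  IN=(all ⊤)  OUT={b:5, c:3; rest ⊤}
  B2:  IN={b:5, c:3; rest ⊤}  OUT={b:-4, c:3; rest ⊤}
  B3:  IN={c:3; rest ⊤}  OUT={c:3, e:3; rest ⊤}
  B4:  IN={c:3, e:3; rest ⊤}  OUT={c:3, e:3; rest ⊤}

Merge at B3: IN[B3] = OUT[B1] ⊔ OUT[B2] = {a: ⊤, b: ⊤, c: 3, d: ⊤, e: ⊤, f: ⊤}
Applying B3's transfer function to that IN value gives OUT[B3] (row B3 above).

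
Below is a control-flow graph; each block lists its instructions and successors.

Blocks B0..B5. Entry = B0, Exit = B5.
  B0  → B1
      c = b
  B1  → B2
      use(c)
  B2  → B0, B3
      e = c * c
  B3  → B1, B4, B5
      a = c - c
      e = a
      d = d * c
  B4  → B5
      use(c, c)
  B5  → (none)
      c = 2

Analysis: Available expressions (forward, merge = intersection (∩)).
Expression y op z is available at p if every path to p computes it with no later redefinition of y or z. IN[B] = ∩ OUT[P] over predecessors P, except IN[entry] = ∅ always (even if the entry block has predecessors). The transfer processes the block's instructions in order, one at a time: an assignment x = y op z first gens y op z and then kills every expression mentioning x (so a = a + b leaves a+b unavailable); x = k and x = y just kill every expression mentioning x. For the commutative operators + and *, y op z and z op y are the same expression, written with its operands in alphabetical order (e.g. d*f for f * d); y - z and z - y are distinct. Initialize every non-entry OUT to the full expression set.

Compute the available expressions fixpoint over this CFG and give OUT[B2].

Answer: {c*c}

Derivation:
Converged values:
  B0: | IN={} | OUT={}
  B1: | IN={} | OUT={}
  B2: | IN={} | OUT={c*c}
  B3: | IN={c*c} | OUT={c*c, c-c}
  B4: | IN={c*c, c-c} | OUT={c*c, c-c}
  B5: | IN={c*c, c-c} | OUT={}

Merge at B2: IN[B2] = OUT[B1] = {}
Applying B2's transfer function to that IN value gives OUT[B2] (row B2 above).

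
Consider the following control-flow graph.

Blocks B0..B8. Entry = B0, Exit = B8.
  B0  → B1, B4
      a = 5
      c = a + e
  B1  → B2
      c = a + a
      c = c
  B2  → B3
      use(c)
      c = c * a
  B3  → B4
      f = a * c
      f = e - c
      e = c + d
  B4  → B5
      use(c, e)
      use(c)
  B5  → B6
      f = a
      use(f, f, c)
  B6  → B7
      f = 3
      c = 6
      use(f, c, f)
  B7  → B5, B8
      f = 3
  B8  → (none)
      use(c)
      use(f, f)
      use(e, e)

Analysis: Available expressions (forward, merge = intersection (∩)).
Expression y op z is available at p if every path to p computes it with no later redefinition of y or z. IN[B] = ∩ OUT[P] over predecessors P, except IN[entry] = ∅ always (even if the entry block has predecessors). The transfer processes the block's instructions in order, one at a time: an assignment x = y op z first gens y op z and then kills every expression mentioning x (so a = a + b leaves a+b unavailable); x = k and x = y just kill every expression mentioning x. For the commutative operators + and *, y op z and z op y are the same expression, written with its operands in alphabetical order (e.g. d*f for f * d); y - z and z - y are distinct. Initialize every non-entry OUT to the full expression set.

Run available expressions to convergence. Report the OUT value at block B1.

Converged values:
  B0: | IN={} | OUT={a+e}
  B1: | IN={a+e} | OUT={a+a, a+e}
  B2: | IN={a+a, a+e} | OUT={a+a, a+e}
  B3: | IN={a+a, a+e} | OUT={a*c, a+a, c+d}
  B4: | IN={} | OUT={}
  B5: | IN={} | OUT={}
  B6: | IN={} | OUT={}
  B7: | IN={} | OUT={}
  B8: | IN={} | OUT={}

Merge at B1: IN[B1] = OUT[B0] = {a+e}
Applying B1's transfer function to that IN value gives OUT[B1] (row B1 above).

Answer: {a+a, a+e}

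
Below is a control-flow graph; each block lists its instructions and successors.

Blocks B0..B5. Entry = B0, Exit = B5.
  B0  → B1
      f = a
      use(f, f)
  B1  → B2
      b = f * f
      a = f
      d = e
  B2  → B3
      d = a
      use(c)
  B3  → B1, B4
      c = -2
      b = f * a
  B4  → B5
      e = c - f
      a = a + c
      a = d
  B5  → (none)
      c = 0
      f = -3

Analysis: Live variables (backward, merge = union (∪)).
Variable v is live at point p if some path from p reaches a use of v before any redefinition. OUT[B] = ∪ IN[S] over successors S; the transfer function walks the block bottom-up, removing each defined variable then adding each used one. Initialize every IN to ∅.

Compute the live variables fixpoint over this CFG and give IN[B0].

Answer: {a, c, e}

Working:
Fixpoint table:
  B0: | IN={a, c, e} | OUT={c, e, f}
  B1: | IN={c, e, f} | OUT={a, c, e, f}
  B2: | IN={a, c, e, f} | OUT={a, d, e, f}
  B3: | IN={a, d, e, f} | OUT={a, c, d, e, f}
  B4: | IN={a, c, d, f} | OUT={}
  B5: | IN={} | OUT={}

Merge at B0: OUT[B0] = IN[B1] = {c, e, f}
Applying B0's transfer function to that OUT value gives IN[B0] (row B0 above).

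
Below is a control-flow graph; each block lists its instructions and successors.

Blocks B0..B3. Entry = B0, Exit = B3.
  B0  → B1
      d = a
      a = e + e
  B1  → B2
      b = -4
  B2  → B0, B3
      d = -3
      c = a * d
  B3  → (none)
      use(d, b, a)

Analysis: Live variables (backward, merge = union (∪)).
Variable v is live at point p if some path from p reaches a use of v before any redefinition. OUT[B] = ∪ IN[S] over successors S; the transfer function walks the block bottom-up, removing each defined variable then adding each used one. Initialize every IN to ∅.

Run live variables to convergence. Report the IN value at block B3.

Answer: {a, b, d}

Trace:
Fixpoint table:
  B0: | IN={a, e} | OUT={a, e}
  B1: | IN={a, e} | OUT={a, b, e}
  B2: | IN={a, b, e} | OUT={a, b, d, e}
  B3: | IN={a, b, d} | OUT={}

B3 is the boundary node: OUT[B3] = {}
Applying B3's transfer function to that OUT value gives IN[B3] (row B3 above).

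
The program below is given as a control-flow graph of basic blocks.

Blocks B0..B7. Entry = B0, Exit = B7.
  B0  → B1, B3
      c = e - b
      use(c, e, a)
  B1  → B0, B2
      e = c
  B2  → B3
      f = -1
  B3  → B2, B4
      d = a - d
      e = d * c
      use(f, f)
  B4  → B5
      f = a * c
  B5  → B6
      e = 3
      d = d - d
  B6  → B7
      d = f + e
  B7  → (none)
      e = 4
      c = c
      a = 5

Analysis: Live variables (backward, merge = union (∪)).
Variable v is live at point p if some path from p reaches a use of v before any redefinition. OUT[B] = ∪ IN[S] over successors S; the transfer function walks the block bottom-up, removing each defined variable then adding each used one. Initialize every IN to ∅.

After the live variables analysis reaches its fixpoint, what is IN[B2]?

Converged values:
  B0: | IN={a, b, d, e, f} | OUT={a, b, c, d, f}
  B1: | IN={a, b, c, d, f} | OUT={a, b, c, d, e, f}
  B2: | IN={a, c, d} | OUT={a, c, d, f}
  B3: | IN={a, c, d, f} | OUT={a, c, d}
  B4: | IN={a, c, d} | OUT={c, d, f}
  B5: | IN={c, d, f} | OUT={c, e, f}
  B6: | IN={c, e, f} | OUT={c}
  B7: | IN={c} | OUT={}

Merge at B2: OUT[B2] = IN[B3] = {a, c, d, f}
Applying B2's transfer function to that OUT value gives IN[B2] (row B2 above).

Answer: {a, c, d}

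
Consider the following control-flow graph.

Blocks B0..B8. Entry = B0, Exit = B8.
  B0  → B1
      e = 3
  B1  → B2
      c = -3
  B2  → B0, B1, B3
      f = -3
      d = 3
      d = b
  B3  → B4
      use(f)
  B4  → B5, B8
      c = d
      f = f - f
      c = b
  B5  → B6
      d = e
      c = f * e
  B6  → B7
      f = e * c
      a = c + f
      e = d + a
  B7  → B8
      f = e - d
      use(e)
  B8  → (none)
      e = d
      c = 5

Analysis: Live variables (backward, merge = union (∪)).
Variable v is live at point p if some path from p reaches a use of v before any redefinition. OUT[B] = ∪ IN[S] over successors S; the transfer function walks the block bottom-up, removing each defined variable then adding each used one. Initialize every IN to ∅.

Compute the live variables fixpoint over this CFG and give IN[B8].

Per-block solution:
  B0: | IN={b} | OUT={b, e}
  B1: | IN={b, e} | OUT={b, e}
  B2: | IN={b, e} | OUT={b, d, e, f}
  B3: | IN={b, d, e, f} | OUT={b, d, e, f}
  B4: | IN={b, d, e, f} | OUT={d, e, f}
  B5: | IN={e, f} | OUT={c, d, e}
  B6: | IN={c, d, e} | OUT={d, e}
  B7: | IN={d, e} | OUT={d}
  B8: | IN={d} | OUT={}

B8 is the boundary node: OUT[B8] = {}
Applying B8's transfer function to that OUT value gives IN[B8] (row B8 above).

Answer: {d}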